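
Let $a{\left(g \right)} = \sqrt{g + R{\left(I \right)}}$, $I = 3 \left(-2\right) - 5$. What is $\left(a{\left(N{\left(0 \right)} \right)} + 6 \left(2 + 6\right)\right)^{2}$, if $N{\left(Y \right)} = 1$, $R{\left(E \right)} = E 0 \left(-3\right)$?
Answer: $2401$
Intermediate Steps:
$I = -11$ ($I = -6 - 5 = -11$)
$R{\left(E \right)} = 0$ ($R{\left(E \right)} = 0 \left(-3\right) = 0$)
$a{\left(g \right)} = \sqrt{g}$ ($a{\left(g \right)} = \sqrt{g + 0} = \sqrt{g}$)
$\left(a{\left(N{\left(0 \right)} \right)} + 6 \left(2 + 6\right)\right)^{2} = \left(\sqrt{1} + 6 \left(2 + 6\right)\right)^{2} = \left(1 + 6 \cdot 8\right)^{2} = \left(1 + 48\right)^{2} = 49^{2} = 2401$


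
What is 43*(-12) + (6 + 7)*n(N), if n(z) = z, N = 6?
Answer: -438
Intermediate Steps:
43*(-12) + (6 + 7)*n(N) = 43*(-12) + (6 + 7)*6 = -516 + 13*6 = -516 + 78 = -438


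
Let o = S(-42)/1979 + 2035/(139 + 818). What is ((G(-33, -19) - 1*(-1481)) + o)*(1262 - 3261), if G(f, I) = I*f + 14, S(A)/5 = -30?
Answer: -731042637829/172173 ≈ -4.2460e+6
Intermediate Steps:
S(A) = -150 (S(A) = 5*(-30) = -150)
o = 353065/172173 (o = -150/1979 + 2035/(139 + 818) = -150*1/1979 + 2035/957 = -150/1979 + 2035*(1/957) = -150/1979 + 185/87 = 353065/172173 ≈ 2.0506)
G(f, I) = 14 + I*f
((G(-33, -19) - 1*(-1481)) + o)*(1262 - 3261) = (((14 - 19*(-33)) - 1*(-1481)) + 353065/172173)*(1262 - 3261) = (((14 + 627) + 1481) + 353065/172173)*(-1999) = ((641 + 1481) + 353065/172173)*(-1999) = (2122 + 353065/172173)*(-1999) = (365704171/172173)*(-1999) = -731042637829/172173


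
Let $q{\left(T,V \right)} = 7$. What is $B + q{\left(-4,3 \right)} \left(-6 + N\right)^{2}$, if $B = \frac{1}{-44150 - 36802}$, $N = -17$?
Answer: $\frac{299765255}{80952} \approx 3703.0$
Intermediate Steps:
$B = - \frac{1}{80952}$ ($B = \frac{1}{-80952} = - \frac{1}{80952} \approx -1.2353 \cdot 10^{-5}$)
$B + q{\left(-4,3 \right)} \left(-6 + N\right)^{2} = - \frac{1}{80952} + 7 \left(-6 - 17\right)^{2} = - \frac{1}{80952} + 7 \left(-23\right)^{2} = - \frac{1}{80952} + 7 \cdot 529 = - \frac{1}{80952} + 3703 = \frac{299765255}{80952}$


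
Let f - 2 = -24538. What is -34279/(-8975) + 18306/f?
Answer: 338386597/110105300 ≈ 3.0733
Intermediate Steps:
f = -24536 (f = 2 - 24538 = -24536)
-34279/(-8975) + 18306/f = -34279/(-8975) + 18306/(-24536) = -34279*(-1/8975) + 18306*(-1/24536) = 34279/8975 - 9153/12268 = 338386597/110105300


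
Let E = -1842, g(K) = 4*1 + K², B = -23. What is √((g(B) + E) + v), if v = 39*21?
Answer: 7*I*√10 ≈ 22.136*I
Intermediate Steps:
g(K) = 4 + K²
v = 819
√((g(B) + E) + v) = √(((4 + (-23)²) - 1842) + 819) = √(((4 + 529) - 1842) + 819) = √((533 - 1842) + 819) = √(-1309 + 819) = √(-490) = 7*I*√10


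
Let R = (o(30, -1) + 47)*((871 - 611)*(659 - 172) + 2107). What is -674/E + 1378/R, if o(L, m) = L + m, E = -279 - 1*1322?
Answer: 3298059013/7831493226 ≈ 0.42113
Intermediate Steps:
E = -1601 (E = -279 - 1322 = -1601)
R = 9783252 (R = ((30 - 1) + 47)*((871 - 611)*(659 - 172) + 2107) = (29 + 47)*(260*487 + 2107) = 76*(126620 + 2107) = 76*128727 = 9783252)
-674/E + 1378/R = -674/(-1601) + 1378/9783252 = -674*(-1/1601) + 1378*(1/9783252) = 674/1601 + 689/4891626 = 3298059013/7831493226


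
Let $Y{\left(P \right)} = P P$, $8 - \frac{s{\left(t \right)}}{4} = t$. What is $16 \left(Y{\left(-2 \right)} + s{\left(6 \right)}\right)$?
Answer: $192$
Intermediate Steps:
$s{\left(t \right)} = 32 - 4 t$
$Y{\left(P \right)} = P^{2}$
$16 \left(Y{\left(-2 \right)} + s{\left(6 \right)}\right) = 16 \left(\left(-2\right)^{2} + \left(32 - 24\right)\right) = 16 \left(4 + \left(32 - 24\right)\right) = 16 \left(4 + 8\right) = 16 \cdot 12 = 192$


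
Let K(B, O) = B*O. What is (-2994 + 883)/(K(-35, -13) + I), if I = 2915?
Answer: -2111/3370 ≈ -0.62641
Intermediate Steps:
(-2994 + 883)/(K(-35, -13) + I) = (-2994 + 883)/(-35*(-13) + 2915) = -2111/(455 + 2915) = -2111/3370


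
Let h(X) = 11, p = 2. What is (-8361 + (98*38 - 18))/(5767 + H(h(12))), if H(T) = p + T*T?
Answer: -49/62 ≈ -0.79032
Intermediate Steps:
H(T) = 2 + T**2 (H(T) = 2 + T*T = 2 + T**2)
(-8361 + (98*38 - 18))/(5767 + H(h(12))) = (-8361 + (98*38 - 18))/(5767 + (2 + 11**2)) = (-8361 + (3724 - 18))/(5767 + (2 + 121)) = (-8361 + 3706)/(5767 + 123) = -4655/5890 = -4655*1/5890 = -49/62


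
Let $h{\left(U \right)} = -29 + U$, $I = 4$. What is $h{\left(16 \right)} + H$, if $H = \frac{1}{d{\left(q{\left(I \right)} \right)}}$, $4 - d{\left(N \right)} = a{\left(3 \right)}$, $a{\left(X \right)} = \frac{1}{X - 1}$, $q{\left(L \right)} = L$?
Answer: $- \frac{89}{7} \approx -12.714$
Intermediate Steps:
$a{\left(X \right)} = \frac{1}{-1 + X}$
$d{\left(N \right)} = \frac{7}{2}$ ($d{\left(N \right)} = 4 - \frac{1}{-1 + 3} = 4 - \frac{1}{2} = \frac{7}{2}$)
$H = \frac{2}{7}$ ($H = \frac{1}{\frac{7}{2}} = \frac{2}{7} \approx 0.28571$)
$h{\left(16 \right)} + H = \left(-29 + 16\right) + \frac{2}{7} = -13 + \frac{2}{7} = - \frac{89}{7}$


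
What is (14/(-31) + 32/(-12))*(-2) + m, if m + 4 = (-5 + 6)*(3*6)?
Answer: 1882/93 ≈ 20.237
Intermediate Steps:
m = 14 (m = -4 + (-5 + 6)*(3*6) = -4 + 1*18 = -4 + 18 = 14)
(14/(-31) + 32/(-12))*(-2) + m = (14/(-31) + 32/(-12))*(-2) + 14 = (14*(-1/31) + 32*(-1/12))*(-2) + 14 = (-14/31 - 8/3)*(-2) + 14 = -290/93*(-2) + 14 = 580/93 + 14 = 1882/93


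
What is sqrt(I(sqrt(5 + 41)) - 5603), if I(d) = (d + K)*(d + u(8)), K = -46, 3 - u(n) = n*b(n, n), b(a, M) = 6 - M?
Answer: sqrt(-6431 - 27*sqrt(46)) ≈ 81.327*I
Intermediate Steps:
u(n) = 3 - n*(6 - n)
I(d) = (-46 + d)*(19 + d) (I(d) = (d - 46)*(d + (3 + 8*(-6 + 8))) = (-46 + d)*(d + (3 + 8*2)) = (-46 + d)*(d + (3 + 16)) = (-46 + d)*(d + 19) = (-46 + d)*(19 + d))
sqrt(I(sqrt(5 + 41)) - 5603) = sqrt((-874 + (sqrt(5 + 41))**2 - 27*sqrt(5 + 41)) - 5603) = sqrt((-874 + (sqrt(46))**2 - 27*sqrt(46)) - 5603) = sqrt((-874 + 46 - 27*sqrt(46)) - 5603) = sqrt((-828 - 27*sqrt(46)) - 5603) = sqrt(-6431 - 27*sqrt(46))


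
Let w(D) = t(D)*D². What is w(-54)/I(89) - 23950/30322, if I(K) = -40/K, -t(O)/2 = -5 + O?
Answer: -58036049494/75805 ≈ -7.6560e+5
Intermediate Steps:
t(O) = 10 - 2*O (t(O) = -2*(-5 + O) = 10 - 2*O)
w(D) = D²*(10 - 2*D) (w(D) = (10 - 2*D)*D² = D²*(10 - 2*D))
w(-54)/I(89) - 23950/30322 = (2*(-54)²*(5 - 1*(-54)))/((-40/89)) - 23950/30322 = (2*2916*(5 + 54))/((-40*1/89)) - 23950*1/30322 = (2*2916*59)/(-40/89) - 11975/15161 = 344088*(-89/40) - 11975/15161 = -3827979/5 - 11975/15161 = -58036049494/75805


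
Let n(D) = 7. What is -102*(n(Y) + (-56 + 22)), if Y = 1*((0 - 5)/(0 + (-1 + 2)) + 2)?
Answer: 2754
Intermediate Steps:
Y = -3 (Y = 1*(-5/(0 + 1) + 2) = 1*(-5/1 + 2) = 1*(-5*1 + 2) = 1*(-5 + 2) = 1*(-3) = -3)
-102*(n(Y) + (-56 + 22)) = -102*(7 + (-56 + 22)) = -102*(7 - 34) = -102*(-27) = 2754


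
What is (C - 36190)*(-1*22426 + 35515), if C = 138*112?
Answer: -271387326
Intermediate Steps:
C = 15456
(C - 36190)*(-1*22426 + 35515) = (15456 - 36190)*(-1*22426 + 35515) = -20734*(-22426 + 35515) = -20734*13089 = -271387326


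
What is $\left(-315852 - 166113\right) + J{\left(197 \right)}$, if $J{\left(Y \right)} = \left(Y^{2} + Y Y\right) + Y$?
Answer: $-404150$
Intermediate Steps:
$J{\left(Y \right)} = Y + 2 Y^{2}$ ($J{\left(Y \right)} = \left(Y^{2} + Y^{2}\right) + Y = 2 Y^{2} + Y = Y + 2 Y^{2}$)
$\left(-315852 - 166113\right) + J{\left(197 \right)} = \left(-315852 - 166113\right) + 197 \left(1 + 2 \cdot 197\right) = -481965 + 197 \left(1 + 394\right) = -481965 + 197 \cdot 395 = -481965 + 77815 = -404150$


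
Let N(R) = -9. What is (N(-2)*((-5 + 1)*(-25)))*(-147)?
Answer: 132300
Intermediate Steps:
(N(-2)*((-5 + 1)*(-25)))*(-147) = -9*(-5 + 1)*(-25)*(-147) = -(-36)*(-25)*(-147) = -9*100*(-147) = -900*(-147) = 132300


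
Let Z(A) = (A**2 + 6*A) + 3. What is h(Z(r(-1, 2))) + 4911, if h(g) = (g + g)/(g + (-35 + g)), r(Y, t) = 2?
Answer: 14771/3 ≈ 4923.7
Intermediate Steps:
Z(A) = 3 + A**2 + 6*A
h(g) = 2*g/(-35 + 2*g) (h(g) = (2*g)/(-35 + 2*g) = 2*g/(-35 + 2*g))
h(Z(r(-1, 2))) + 4911 = 2*(3 + 2**2 + 6*2)/(-35 + 2*(3 + 2**2 + 6*2)) + 4911 = 2*(3 + 4 + 12)/(-35 + 2*(3 + 4 + 12)) + 4911 = 2*19/(-35 + 2*19) + 4911 = 2*19/(-35 + 38) + 4911 = 2*19/3 + 4911 = 2*19*(1/3) + 4911 = 38/3 + 4911 = 14771/3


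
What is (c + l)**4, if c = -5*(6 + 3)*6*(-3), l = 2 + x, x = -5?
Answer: 424125260001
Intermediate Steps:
l = -3 (l = 2 - 5 = -3)
c = 810 (c = -45*6*(-3) = -5*54*(-3) = -270*(-3) = 810)
(c + l)**4 = (810 - 3)**4 = 807**4 = 424125260001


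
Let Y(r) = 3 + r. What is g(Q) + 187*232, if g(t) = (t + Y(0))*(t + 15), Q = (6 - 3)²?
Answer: 43672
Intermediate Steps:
Q = 9 (Q = 3² = 9)
g(t) = (3 + t)*(15 + t) (g(t) = (t + (3 + 0))*(t + 15) = (t + 3)*(15 + t) = (3 + t)*(15 + t))
g(Q) + 187*232 = (45 + 9² + 18*9) + 187*232 = (45 + 81 + 162) + 43384 = 288 + 43384 = 43672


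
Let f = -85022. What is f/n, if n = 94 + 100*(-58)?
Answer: 42511/2853 ≈ 14.900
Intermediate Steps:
n = -5706 (n = 94 - 5800 = -5706)
f/n = -85022/(-5706) = -85022*(-1/5706) = 42511/2853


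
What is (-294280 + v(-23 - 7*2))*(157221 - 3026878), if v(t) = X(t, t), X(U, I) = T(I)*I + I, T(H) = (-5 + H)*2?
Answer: 835669945313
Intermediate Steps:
T(H) = -10 + 2*H
X(U, I) = I + I*(-10 + 2*I) (X(U, I) = (-10 + 2*I)*I + I = I*(-10 + 2*I) + I = I + I*(-10 + 2*I))
v(t) = t*(-9 + 2*t)
(-294280 + v(-23 - 7*2))*(157221 - 3026878) = (-294280 + (-23 - 7*2)*(-9 + 2*(-23 - 7*2)))*(157221 - 3026878) = (-294280 + (-23 - 14)*(-9 + 2*(-23 - 14)))*(-2869657) = (-294280 - 37*(-9 + 2*(-37)))*(-2869657) = (-294280 - 37*(-9 - 74))*(-2869657) = (-294280 - 37*(-83))*(-2869657) = (-294280 + 3071)*(-2869657) = -291209*(-2869657) = 835669945313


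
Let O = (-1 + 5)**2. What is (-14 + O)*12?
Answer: 24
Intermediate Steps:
O = 16 (O = 4**2 = 16)
(-14 + O)*12 = (-14 + 16)*12 = 2*12 = 24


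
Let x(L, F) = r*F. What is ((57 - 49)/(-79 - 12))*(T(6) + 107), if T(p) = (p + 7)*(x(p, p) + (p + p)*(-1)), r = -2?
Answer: 1640/91 ≈ 18.022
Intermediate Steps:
x(L, F) = -2*F
T(p) = -4*p*(7 + p) (T(p) = (p + 7)*(-2*p + (p + p)*(-1)) = (7 + p)*(-2*p + (2*p)*(-1)) = (7 + p)*(-2*p - 2*p) = (7 + p)*(-4*p) = -4*p*(7 + p))
((57 - 49)/(-79 - 12))*(T(6) + 107) = ((57 - 49)/(-79 - 12))*(4*6*(-7 - 1*6) + 107) = (8/(-91))*(4*6*(-7 - 6) + 107) = (8*(-1/91))*(4*6*(-13) + 107) = -8*(-312 + 107)/91 = -8/91*(-205) = 1640/91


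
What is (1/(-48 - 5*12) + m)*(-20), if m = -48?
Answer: 25925/27 ≈ 960.19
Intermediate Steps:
(1/(-48 - 5*12) + m)*(-20) = (1/(-48 - 5*12) - 48)*(-20) = (1/(-48 - 60) - 48)*(-20) = (1/(-108) - 48)*(-20) = (-1/108 - 48)*(-20) = -5185/108*(-20) = 25925/27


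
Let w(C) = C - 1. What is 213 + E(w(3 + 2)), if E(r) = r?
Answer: 217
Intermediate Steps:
w(C) = -1 + C
213 + E(w(3 + 2)) = 213 + (-1 + (3 + 2)) = 213 + (-1 + 5) = 213 + 4 = 217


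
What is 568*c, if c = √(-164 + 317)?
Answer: 1704*√17 ≈ 7025.8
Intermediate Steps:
c = 3*√17 (c = √153 = 3*√17 ≈ 12.369)
568*c = 568*(3*√17) = 1704*√17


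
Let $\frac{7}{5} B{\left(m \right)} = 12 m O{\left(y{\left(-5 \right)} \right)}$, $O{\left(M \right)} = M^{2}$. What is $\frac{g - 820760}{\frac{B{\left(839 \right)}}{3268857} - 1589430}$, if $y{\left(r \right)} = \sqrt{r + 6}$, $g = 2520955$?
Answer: $- \frac{2593590685987}{2424622374682} \approx -1.0697$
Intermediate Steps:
$y{\left(r \right)} = \sqrt{6 + r}$
$B{\left(m \right)} = \frac{60 m}{7}$ ($B{\left(m \right)} = \frac{5 \cdot 12 m \left(\sqrt{6 - 5}\right)^{2}}{7} = \frac{5 \cdot 12 m \left(\sqrt{1}\right)^{2}}{7} = \frac{5 \cdot 12 m 1^{2}}{7} = \frac{5 \cdot 12 m 1}{7} = \frac{5 \cdot 12 m}{7} = \frac{60 m}{7}$)
$\frac{g - 820760}{\frac{B{\left(839 \right)}}{3268857} - 1589430} = \frac{2520955 - 820760}{\frac{\frac{60}{7} \cdot 839}{3268857} - 1589430} = \frac{1700195}{\frac{50340}{7} \cdot \frac{1}{3268857} - 1589430} = \frac{1700195}{\frac{16780}{7627333} - 1589430} = \frac{1700195}{- \frac{12123111873410}{7627333}} = 1700195 \left(- \frac{7627333}{12123111873410}\right) = - \frac{2593590685987}{2424622374682}$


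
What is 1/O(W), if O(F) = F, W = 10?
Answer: 1/10 ≈ 0.10000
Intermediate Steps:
1/O(W) = 1/10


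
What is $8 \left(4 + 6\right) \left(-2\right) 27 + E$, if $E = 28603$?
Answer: $24283$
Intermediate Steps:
$8 \left(4 + 6\right) \left(-2\right) 27 + E = 8 \left(4 + 6\right) \left(-2\right) 27 + 28603 = 8 \cdot 10 \left(-2\right) 27 + 28603 = 8 \left(-20\right) 27 + 28603 = \left(-160\right) 27 + 28603 = -4320 + 28603 = 24283$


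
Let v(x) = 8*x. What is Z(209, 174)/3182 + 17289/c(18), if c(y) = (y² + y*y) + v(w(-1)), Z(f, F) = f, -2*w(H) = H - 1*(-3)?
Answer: 27573679/1018240 ≈ 27.080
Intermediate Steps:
w(H) = -3/2 - H/2 (w(H) = -(H - 1*(-3))/2 = -(H + 3)/2 = -(3 + H)/2 = -3/2 - H/2)
c(y) = -8 + 2*y² (c(y) = (y² + y*y) + 8*(-3/2 - ½*(-1)) = (y² + y²) + 8*(-3/2 + ½) = 2*y² + 8*(-1) = 2*y² - 8 = -8 + 2*y²)
Z(209, 174)/3182 + 17289/c(18) = 209/3182 + 17289/(-8 + 2*18²) = 209*(1/3182) + 17289/(-8 + 2*324) = 209/3182 + 17289/(-8 + 648) = 209/3182 + 17289/640 = 27573679/1018240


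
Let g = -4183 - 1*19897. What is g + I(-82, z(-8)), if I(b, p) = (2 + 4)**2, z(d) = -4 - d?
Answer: -24044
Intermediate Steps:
I(b, p) = 36 (I(b, p) = 6**2 = 36)
g = -24080 (g = -4183 - 19897 = -24080)
g + I(-82, z(-8)) = -24080 + 36 = -24044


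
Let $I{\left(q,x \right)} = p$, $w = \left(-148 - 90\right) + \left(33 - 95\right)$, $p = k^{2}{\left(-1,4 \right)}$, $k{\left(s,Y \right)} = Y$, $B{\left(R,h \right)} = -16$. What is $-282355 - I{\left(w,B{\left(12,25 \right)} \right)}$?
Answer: $-282371$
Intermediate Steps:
$p = 16$ ($p = 4^{2} = 16$)
$w = -300$ ($w = -238 + \left(33 - 95\right) = -238 - 62 = -300$)
$I{\left(q,x \right)} = 16$
$-282355 - I{\left(w,B{\left(12,25 \right)} \right)} = -282355 - 16 = -282371$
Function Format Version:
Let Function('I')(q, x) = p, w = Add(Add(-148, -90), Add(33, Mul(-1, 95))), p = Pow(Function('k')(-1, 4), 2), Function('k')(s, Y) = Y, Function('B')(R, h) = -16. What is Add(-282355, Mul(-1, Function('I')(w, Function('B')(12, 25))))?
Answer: -282371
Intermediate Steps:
p = 16 (p = Pow(4, 2) = 16)
w = -300 (w = Add(-238, Add(33, -95)) = Add(-238, -62) = -300)
Function('I')(q, x) = 16
Add(-282355, Mul(-1, Function('I')(w, Function('B')(12, 25)))) = Add(-282355, Mul(-1, 16)) = Add(-282355, -16) = -282371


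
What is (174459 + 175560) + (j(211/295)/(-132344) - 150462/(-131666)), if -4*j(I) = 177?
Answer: 12198345567732249/34850410208 ≈ 3.5002e+5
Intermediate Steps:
j(I) = -177/4 (j(I) = -¼*177 = -177/4)
(174459 + 175560) + (j(211/295)/(-132344) - 150462/(-131666)) = (174459 + 175560) + (-177/4/(-132344) - 150462/(-131666)) = 350019 + (-177/4*(-1/132344) - 150462*(-1/131666)) = 350019 + (177/529376 + 75231/65833) = 350019 + 39837138297/34850410208 = 12198345567732249/34850410208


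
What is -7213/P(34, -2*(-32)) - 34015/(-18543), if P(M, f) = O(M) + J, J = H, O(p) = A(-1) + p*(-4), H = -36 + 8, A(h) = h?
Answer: 46454378/1019865 ≈ 45.550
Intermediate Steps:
H = -28
O(p) = -1 - 4*p (O(p) = -1 + p*(-4) = -1 - 4*p)
J = -28
P(M, f) = -29 - 4*M (P(M, f) = (-1 - 4*M) - 28 = -29 - 4*M)
-7213/P(34, -2*(-32)) - 34015/(-18543) = -7213/(-29 - 4*34) - 34015/(-18543) = -7213/(-29 - 136) - 34015*(-1/18543) = -7213/(-165) + 34015/18543 = -7213*(-1/165) + 34015/18543 = 7213/165 + 34015/18543 = 46454378/1019865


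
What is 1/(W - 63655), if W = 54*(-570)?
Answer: -1/94435 ≈ -1.0589e-5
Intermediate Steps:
W = -30780
1/(W - 63655) = 1/(-30780 - 63655) = 1/(-94435) = -1/94435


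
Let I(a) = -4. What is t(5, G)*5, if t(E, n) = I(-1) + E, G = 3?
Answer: 5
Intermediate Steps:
t(E, n) = -4 + E
t(5, G)*5 = (-4 + 5)*5 = 1*5 = 5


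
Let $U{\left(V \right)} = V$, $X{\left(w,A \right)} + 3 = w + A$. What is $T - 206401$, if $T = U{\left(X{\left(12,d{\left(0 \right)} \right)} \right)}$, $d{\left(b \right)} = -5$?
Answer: $-206397$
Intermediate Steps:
$X{\left(w,A \right)} = -3 + A + w$ ($X{\left(w,A \right)} = -3 + \left(w + A\right) = -3 + \left(A + w\right) = -3 + A + w$)
$T = 4$ ($T = -3 - 5 + 12 = 4$)
$T - 206401 = 4 - 206401 = -206397$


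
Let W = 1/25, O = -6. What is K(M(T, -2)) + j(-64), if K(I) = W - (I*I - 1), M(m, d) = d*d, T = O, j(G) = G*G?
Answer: 102026/25 ≈ 4081.0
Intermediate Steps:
j(G) = G²
T = -6
W = 1/25 ≈ 0.040000
M(m, d) = d²
K(I) = 26/25 - I² (K(I) = 1/25 - (I*I - 1) = 1/25 - (I² - 1) = 1/25 - (-1 + I²) = 1/25 + (1 - I²) = 26/25 - I²)
K(M(T, -2)) + j(-64) = (26/25 - ((-2)²)²) + (-64)² = (26/25 - 1*4²) + 4096 = (26/25 - 1*16) + 4096 = (26/25 - 16) + 4096 = -374/25 + 4096 = 102026/25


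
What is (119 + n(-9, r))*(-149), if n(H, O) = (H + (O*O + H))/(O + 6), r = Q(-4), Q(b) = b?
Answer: -17582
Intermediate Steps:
r = -4
n(H, O) = (O² + 2*H)/(6 + O) (n(H, O) = (H + (O² + H))/(6 + O) = (H + (H + O²))/(6 + O) = (O² + 2*H)/(6 + O))
(119 + n(-9, r))*(-149) = (119 + ((-4)² + 2*(-9))/(6 - 4))*(-149) = (119 + (16 - 18)/2)*(-149) = (119 + (½)*(-2))*(-149) = (119 - 1)*(-149) = 118*(-149) = -17582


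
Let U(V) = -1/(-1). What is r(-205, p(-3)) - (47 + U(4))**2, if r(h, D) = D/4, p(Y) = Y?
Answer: -9219/4 ≈ -2304.8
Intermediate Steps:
U(V) = 1 (U(V) = -1*(-1) = 1)
r(h, D) = D/4 (r(h, D) = D*(1/4) = D/4)
r(-205, p(-3)) - (47 + U(4))**2 = (1/4)*(-3) - (47 + 1)**2 = -3/4 - 1*48**2 = -3/4 - 1*2304 = -3/4 - 2304 = -9219/4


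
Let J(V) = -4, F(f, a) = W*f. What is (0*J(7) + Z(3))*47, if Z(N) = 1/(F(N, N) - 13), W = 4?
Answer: -47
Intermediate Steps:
F(f, a) = 4*f
Z(N) = 1/(-13 + 4*N) (Z(N) = 1/(4*N - 13) = 1/(-13 + 4*N))
(0*J(7) + Z(3))*47 = (0*(-4) + 1/(-13 + 4*3))*47 = (0 + 1/(-13 + 12))*47 = (0 + 1/(-1))*47 = (0 - 1)*47 = -1*47 = -47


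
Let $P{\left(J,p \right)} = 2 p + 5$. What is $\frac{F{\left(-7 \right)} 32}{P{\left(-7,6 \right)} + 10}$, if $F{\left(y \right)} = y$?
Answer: $- \frac{224}{27} \approx -8.2963$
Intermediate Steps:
$P{\left(J,p \right)} = 5 + 2 p$
$\frac{F{\left(-7 \right)} 32}{P{\left(-7,6 \right)} + 10} = \frac{\left(-7\right) 32}{\left(5 + 2 \cdot 6\right) + 10} = - \frac{224}{\left(5 + 12\right) + 10} = - \frac{224}{17 + 10} = - \frac{224}{27}$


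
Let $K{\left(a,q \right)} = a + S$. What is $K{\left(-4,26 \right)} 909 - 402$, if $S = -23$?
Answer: $-24945$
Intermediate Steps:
$K{\left(a,q \right)} = -23 + a$ ($K{\left(a,q \right)} = a - 23 = -23 + a$)
$K{\left(-4,26 \right)} 909 - 402 = \left(-23 - 4\right) 909 - 402 = \left(-27\right) 909 - 402 = -24543 - 402 = -24945$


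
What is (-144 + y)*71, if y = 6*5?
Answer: -8094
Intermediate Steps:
y = 30
(-144 + y)*71 = (-144 + 30)*71 = -114*71 = -8094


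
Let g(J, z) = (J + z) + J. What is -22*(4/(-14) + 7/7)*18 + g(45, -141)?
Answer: -2337/7 ≈ -333.86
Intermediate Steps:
g(J, z) = z + 2*J
-22*(4/(-14) + 7/7)*18 + g(45, -141) = -22*(4/(-14) + 7/7)*18 + (-141 + 2*45) = -22*(4*(-1/14) + 7*(1/7))*18 + (-141 + 90) = -22*(-2/7 + 1)*18 - 51 = -22*5/7*18 - 51 = -110/7*18 - 51 = -1980/7 - 51 = -2337/7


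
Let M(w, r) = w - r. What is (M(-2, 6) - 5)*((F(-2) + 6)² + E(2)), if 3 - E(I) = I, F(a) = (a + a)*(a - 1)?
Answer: -4225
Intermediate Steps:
F(a) = 2*a*(-1 + a) (F(a) = (2*a)*(-1 + a) = 2*a*(-1 + a))
E(I) = 3 - I
(M(-2, 6) - 5)*((F(-2) + 6)² + E(2)) = ((-2 - 1*6) - 5)*((2*(-2)*(-1 - 2) + 6)² + (3 - 1*2)) = ((-2 - 6) - 5)*((2*(-2)*(-3) + 6)² + (3 - 2)) = (-8 - 5)*((12 + 6)² + 1) = -13*(18² + 1) = -13*(324 + 1) = -13*325 = -4225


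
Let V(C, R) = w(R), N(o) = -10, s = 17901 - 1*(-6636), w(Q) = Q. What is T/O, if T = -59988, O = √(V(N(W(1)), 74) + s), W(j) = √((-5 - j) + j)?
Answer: -59988*√24611/24611 ≈ -382.38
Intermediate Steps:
W(j) = I*√5 (W(j) = √(-5) = I*√5)
s = 24537 (s = 17901 + 6636 = 24537)
V(C, R) = R
O = √24611 (O = √(74 + 24537) = √24611 ≈ 156.88)
T/O = -59988*√24611/24611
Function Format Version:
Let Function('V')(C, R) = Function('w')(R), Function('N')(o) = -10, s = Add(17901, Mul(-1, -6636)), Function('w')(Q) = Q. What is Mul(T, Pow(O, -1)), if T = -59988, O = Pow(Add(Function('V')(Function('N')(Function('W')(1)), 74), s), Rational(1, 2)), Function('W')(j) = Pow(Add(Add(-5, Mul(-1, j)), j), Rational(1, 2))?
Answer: Mul(Rational(-59988, 24611), Pow(24611, Rational(1, 2))) ≈ -382.38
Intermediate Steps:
Function('W')(j) = Mul(I, Pow(5, Rational(1, 2))) (Function('W')(j) = Pow(-5, Rational(1, 2)) = Mul(I, Pow(5, Rational(1, 2))))
s = 24537 (s = Add(17901, 6636) = 24537)
Function('V')(C, R) = R
O = Pow(24611, Rational(1, 2)) (O = Pow(Add(74, 24537), Rational(1, 2)) = Pow(24611, Rational(1, 2)) ≈ 156.88)
Mul(T, Pow(O, -1)) = Mul(-59988, Pow(Pow(24611, Rational(1, 2)), -1)) = Mul(-59988, Mul(Rational(1, 24611), Pow(24611, Rational(1, 2)))) = Mul(Rational(-59988, 24611), Pow(24611, Rational(1, 2)))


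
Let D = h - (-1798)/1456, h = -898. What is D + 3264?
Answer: 1723347/728 ≈ 2367.2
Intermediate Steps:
D = -652845/728 (D = -898 - (-1798)/1456 = -898 - 1*(-899/728) = -898 + 899/728 = -652845/728 ≈ -896.76)
D + 3264 = -652845/728 + 3264 = 1723347/728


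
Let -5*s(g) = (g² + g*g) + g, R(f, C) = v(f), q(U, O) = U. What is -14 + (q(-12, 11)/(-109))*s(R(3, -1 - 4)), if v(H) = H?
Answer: -7882/545 ≈ -14.462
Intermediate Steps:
R(f, C) = f
s(g) = -2*g²/5 - g/5 (s(g) = -((g² + g*g) + g)/5 = -((g² + g²) + g)/5 = -(2*g² + g)/5 = -(g + 2*g²)/5 = -2*g²/5 - g/5)
-14 + (q(-12, 11)/(-109))*s(R(3, -1 - 4)) = -14 + (-12/(-109))*(-⅕*3*(1 + 2*3)) = -14 + (-12*(-1/109))*(-⅕*3*(1 + 6)) = -14 + 12*(-⅕*3*7)/109 = -14 + (12/109)*(-21/5) = -14 - 252/545 = -7882/545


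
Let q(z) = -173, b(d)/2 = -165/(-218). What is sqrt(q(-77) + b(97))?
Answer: 2*I*sqrt(509357)/109 ≈ 13.095*I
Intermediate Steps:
b(d) = 165/109 (b(d) = 2*(-165/(-218)) = 2*(-165*(-1/218)) = 2*(165/218) = 165/109)
sqrt(q(-77) + b(97)) = sqrt(-173 + 165/109) = sqrt(-18692/109) = 2*I*sqrt(509357)/109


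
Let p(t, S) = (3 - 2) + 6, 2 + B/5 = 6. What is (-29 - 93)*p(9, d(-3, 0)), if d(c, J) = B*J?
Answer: -854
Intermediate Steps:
B = 20 (B = -10 + 5*6 = -10 + 30 = 20)
d(c, J) = 20*J
p(t, S) = 7 (p(t, S) = 1 + 6 = 7)
(-29 - 93)*p(9, d(-3, 0)) = (-29 - 93)*7 = -122*7 = -854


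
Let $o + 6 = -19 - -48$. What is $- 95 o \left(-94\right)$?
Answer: $205390$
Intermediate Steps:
$o = 23$ ($o = -6 - -29 = -6 + \left(-19 + 48\right) = -6 + 29 = 23$)
$- 95 o \left(-94\right) = \left(-95\right) 23 \left(-94\right) = \left(-2185\right) \left(-94\right) = 205390$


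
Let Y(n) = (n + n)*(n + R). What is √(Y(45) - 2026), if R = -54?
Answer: 2*I*√709 ≈ 53.254*I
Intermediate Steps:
Y(n) = 2*n*(-54 + n) (Y(n) = (n + n)*(n - 54) = (2*n)*(-54 + n) = 2*n*(-54 + n))
√(Y(45) - 2026) = √(2*45*(-54 + 45) - 2026) = √(2*45*(-9) - 2026) = √(-810 - 2026) = √(-2836) = 2*I*√709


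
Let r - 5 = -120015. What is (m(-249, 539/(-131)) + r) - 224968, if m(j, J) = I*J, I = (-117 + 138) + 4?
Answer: -45205593/131 ≈ -3.4508e+5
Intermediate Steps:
r = -120010 (r = 5 - 120015 = -120010)
I = 25 (I = 21 + 4 = 25)
m(j, J) = 25*J
(m(-249, 539/(-131)) + r) - 224968 = (25*(539/(-131)) - 120010) - 224968 = (25*(539*(-1/131)) - 120010) - 224968 = (25*(-539/131) - 120010) - 224968 = (-13475/131 - 120010) - 224968 = -15734785/131 - 224968 = -45205593/131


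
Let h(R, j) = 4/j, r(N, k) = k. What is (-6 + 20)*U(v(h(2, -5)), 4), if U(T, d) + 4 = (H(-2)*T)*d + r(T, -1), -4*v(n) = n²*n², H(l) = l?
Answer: -36582/625 ≈ -58.531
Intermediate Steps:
v(n) = -n⁴/4 (v(n) = -n²*n²/4 = -n⁴/4)
U(T, d) = -5 - 2*T*d (U(T, d) = -4 + ((-2*T)*d - 1) = -4 + (-2*T*d - 1) = -4 + (-1 - 2*T*d) = -5 - 2*T*d)
(-6 + 20)*U(v(h(2, -5)), 4) = (-6 + 20)*(-5 - 2*(-(4/(-5))⁴/4)*4) = 14*(-5 - 2*(-(4*(-⅕))⁴/4)*4) = 14*(-5 - 2*(-(-⅘)⁴/4)*4) = 14*(-5 - 2*(-¼*256/625)*4) = 14*(-5 - 2*(-64/625)*4) = 14*(-5 + 512/625) = 14*(-2613/625) = -36582/625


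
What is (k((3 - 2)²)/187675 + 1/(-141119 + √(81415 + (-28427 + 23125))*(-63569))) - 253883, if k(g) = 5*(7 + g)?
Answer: -1096710639044080706252109/4319748230345348720 + 3*√8457/1265944599275312 ≈ -2.5388e+5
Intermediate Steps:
k(g) = 35 + 5*g
(k((3 - 2)²)/187675 + 1/(-141119 + √(81415 + (-28427 + 23125))*(-63569))) - 253883 = ((35 + 5*(3 - 2)²)/187675 + 1/(-141119 + √(81415 + (-28427 + 23125))*(-63569))) - 253883 = ((35 + 5*1²)*(1/187675) - 1/63569/(-141119 + √(81415 - 5302))) - 253883 = ((35 + 5*1)*(1/187675) - 1/63569/(-141119 + √76113)) - 253883 = ((35 + 5)*(1/187675) - 1/63569/(-141119 + 3*√8457)) - 253883 = (40*(1/187675) - 1/(63569*(-141119 + 3*√8457))) - 253883 = (8/37535 - 1/(63569*(-141119 + 3*√8457))) - 253883 = -9529498397/37535 - 1/(63569*(-141119 + 3*√8457))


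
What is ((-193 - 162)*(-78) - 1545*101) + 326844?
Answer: 198489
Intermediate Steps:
((-193 - 162)*(-78) - 1545*101) + 326844 = (-355*(-78) - 156045) + 326844 = (27690 - 156045) + 326844 = -128355 + 326844 = 198489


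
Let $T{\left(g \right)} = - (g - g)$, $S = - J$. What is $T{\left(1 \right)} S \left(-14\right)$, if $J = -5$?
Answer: $0$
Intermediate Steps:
$S = 5$ ($S = \left(-1\right) \left(-5\right) = 5$)
$T{\left(g \right)} = 0$ ($T{\left(g \right)} = \left(-1\right) 0 = 0$)
$T{\left(1 \right)} S \left(-14\right) = 0 \cdot 5 \left(-14\right) = 0 \left(-14\right) = 0$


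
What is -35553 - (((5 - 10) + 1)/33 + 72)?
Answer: -1175621/33 ≈ -35625.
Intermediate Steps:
-35553 - (((5 - 10) + 1)/33 + 72) = -35553 - ((-5 + 1)/33 + 72) = -35553 - ((1/33)*(-4) + 72) = -35553 - (-4/33 + 72) = -35553 - 1*2372/33 = -35553 - 2372/33 = -1175621/33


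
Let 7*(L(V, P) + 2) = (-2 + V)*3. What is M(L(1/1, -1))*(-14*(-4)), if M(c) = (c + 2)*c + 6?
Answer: 2760/7 ≈ 394.29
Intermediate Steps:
L(V, P) = -20/7 + 3*V/7 (L(V, P) = -2 + ((-2 + V)*3)/7 = -2 + (-6 + 3*V)/7 = -2 + (-6/7 + 3*V/7) = -20/7 + 3*V/7)
M(c) = 6 + c*(2 + c) (M(c) = (2 + c)*c + 6 = c*(2 + c) + 6 = 6 + c*(2 + c))
M(L(1/1, -1))*(-14*(-4)) = (6 + (-20/7 + (3/7)/1)² + 2*(-20/7 + (3/7)/1))*(-14*(-4)) = (6 + (-20/7 + (3/7)*1)² + 2*(-20/7 + (3/7)*1))*56 = (6 + (-20/7 + 3/7)² + 2*(-20/7 + 3/7))*56 = (6 + (-17/7)² + 2*(-17/7))*56 = (6 + 289/49 - 34/7)*56 = (345/49)*56 = 2760/7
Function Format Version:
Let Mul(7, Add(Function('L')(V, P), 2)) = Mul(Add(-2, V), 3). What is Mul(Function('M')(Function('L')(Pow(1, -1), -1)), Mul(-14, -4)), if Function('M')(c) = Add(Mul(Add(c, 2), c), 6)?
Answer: Rational(2760, 7) ≈ 394.29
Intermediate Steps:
Function('L')(V, P) = Add(Rational(-20, 7), Mul(Rational(3, 7), V)) (Function('L')(V, P) = Add(-2, Mul(Rational(1, 7), Mul(Add(-2, V), 3))) = Add(-2, Mul(Rational(1, 7), Add(-6, Mul(3, V)))) = Add(-2, Add(Rational(-6, 7), Mul(Rational(3, 7), V))) = Add(Rational(-20, 7), Mul(Rational(3, 7), V)))
Function('M')(c) = Add(6, Mul(c, Add(2, c))) (Function('M')(c) = Add(Mul(Add(2, c), c), 6) = Add(Mul(c, Add(2, c)), 6) = Add(6, Mul(c, Add(2, c))))
Mul(Function('M')(Function('L')(Pow(1, -1), -1)), Mul(-14, -4)) = Mul(Add(6, Pow(Add(Rational(-20, 7), Mul(Rational(3, 7), Pow(1, -1))), 2), Mul(2, Add(Rational(-20, 7), Mul(Rational(3, 7), Pow(1, -1))))), Mul(-14, -4)) = Mul(Add(6, Pow(Add(Rational(-20, 7), Mul(Rational(3, 7), 1)), 2), Mul(2, Add(Rational(-20, 7), Mul(Rational(3, 7), 1)))), 56) = Mul(Add(6, Pow(Add(Rational(-20, 7), Rational(3, 7)), 2), Mul(2, Add(Rational(-20, 7), Rational(3, 7)))), 56) = Mul(Add(6, Pow(Rational(-17, 7), 2), Mul(2, Rational(-17, 7))), 56) = Mul(Add(6, Rational(289, 49), Rational(-34, 7)), 56) = Mul(Rational(345, 49), 56) = Rational(2760, 7)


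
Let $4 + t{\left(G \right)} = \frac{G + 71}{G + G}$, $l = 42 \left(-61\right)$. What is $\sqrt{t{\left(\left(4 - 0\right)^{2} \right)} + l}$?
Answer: $\frac{5 i \sqrt{6562}}{8} \approx 50.629 i$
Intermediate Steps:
$l = -2562$
$t{\left(G \right)} = -4 + \frac{71 + G}{2 G}$ ($t{\left(G \right)} = -4 + \frac{G + 71}{G + G} = -4 + \frac{71 + G}{2 G}$)
$\sqrt{t{\left(\left(4 - 0\right)^{2} \right)} + l} = \sqrt{\frac{71 - 7 \left(4 - 0\right)^{2}}{2 \left(4 - 0\right)^{2}} - 2562} = \sqrt{\frac{71 - 7 \left(4 + 0\right)^{2}}{2 \left(4 + 0\right)^{2}} - 2562} = \sqrt{\frac{71 - 7 \cdot 4^{2}}{2 \cdot 4^{2}} - 2562} = \sqrt{\frac{71 - 112}{2 \cdot 16} - 2562} = \sqrt{\frac{1}{2} \cdot \frac{1}{16} \left(71 - 112\right) - 2562} = \sqrt{\frac{1}{2} \cdot \frac{1}{16} \left(-41\right) - 2562} = \sqrt{- \frac{41}{32} - 2562} = \sqrt{- \frac{82025}{32}} = \frac{5 i \sqrt{6562}}{8}$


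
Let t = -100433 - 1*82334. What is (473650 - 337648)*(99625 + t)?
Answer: -11307478284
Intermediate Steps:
t = -182767 (t = -100433 - 82334 = -182767)
(473650 - 337648)*(99625 + t) = (473650 - 337648)*(99625 - 182767) = 136002*(-83142) = -11307478284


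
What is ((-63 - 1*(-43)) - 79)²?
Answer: 9801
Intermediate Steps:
((-63 - 1*(-43)) - 79)² = ((-63 + 43) - 79)² = (-20 - 79)² = (-99)² = 9801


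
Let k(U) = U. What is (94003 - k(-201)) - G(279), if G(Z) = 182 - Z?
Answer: 94301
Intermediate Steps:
(94003 - k(-201)) - G(279) = (94003 - 1*(-201)) - (182 - 1*279) = (94003 + 201) - (182 - 279) = 94204 - 1*(-97) = 94204 + 97 = 94301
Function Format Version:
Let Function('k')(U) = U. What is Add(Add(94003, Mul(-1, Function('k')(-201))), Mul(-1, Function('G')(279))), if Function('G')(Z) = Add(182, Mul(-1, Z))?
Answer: 94301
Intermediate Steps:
Add(Add(94003, Mul(-1, Function('k')(-201))), Mul(-1, Function('G')(279))) = Add(Add(94003, Mul(-1, -201)), Mul(-1, Add(182, Mul(-1, 279)))) = Add(Add(94003, 201), Mul(-1, Add(182, -279))) = Add(94204, Mul(-1, -97)) = Add(94204, 97) = 94301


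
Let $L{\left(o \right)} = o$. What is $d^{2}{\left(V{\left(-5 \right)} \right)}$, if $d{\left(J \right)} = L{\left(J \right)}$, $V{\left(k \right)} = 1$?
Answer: $1$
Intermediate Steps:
$d{\left(J \right)} = J$
$d^{2}{\left(V{\left(-5 \right)} \right)} = 1^{2} = 1$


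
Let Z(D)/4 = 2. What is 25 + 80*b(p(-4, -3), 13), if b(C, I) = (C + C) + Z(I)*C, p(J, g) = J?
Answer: -3175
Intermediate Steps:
Z(D) = 8 (Z(D) = 4*2 = 8)
b(C, I) = 10*C (b(C, I) = (C + C) + 8*C = 2*C + 8*C = 10*C)
25 + 80*b(p(-4, -3), 13) = 25 + 80*(10*(-4)) = 25 + 80*(-40) = 25 - 3200 = -3175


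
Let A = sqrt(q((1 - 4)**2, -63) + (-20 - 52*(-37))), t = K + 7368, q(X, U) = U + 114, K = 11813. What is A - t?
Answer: -19181 + sqrt(1955) ≈ -19137.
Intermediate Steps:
q(X, U) = 114 + U
t = 19181 (t = 11813 + 7368 = 19181)
A = sqrt(1955) (A = sqrt((114 - 63) + (-20 - 52*(-37))) = sqrt(51 + (-20 + 1924)) = sqrt(51 + 1904) = sqrt(1955) ≈ 44.215)
A - t = sqrt(1955) - 1*19181 = sqrt(1955) - 19181 = -19181 + sqrt(1955)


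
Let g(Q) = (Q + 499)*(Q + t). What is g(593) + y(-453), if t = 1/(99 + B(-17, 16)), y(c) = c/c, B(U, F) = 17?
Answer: 18779426/29 ≈ 6.4757e+5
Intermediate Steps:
y(c) = 1
t = 1/116 (t = 1/(99 + 17) = 1/116 ≈ 0.0086207)
g(Q) = (499 + Q)*(1/116 + Q) (g(Q) = (Q + 499)*(Q + 1/116) = (499 + Q)*(1/116 + Q))
g(593) + y(-453) = (499/116 + 593**2 + (57885/116)*593) + 1 = (499/116 + 351649 + 34325805/116) + 1 = 18779397/29 + 1 = 18779426/29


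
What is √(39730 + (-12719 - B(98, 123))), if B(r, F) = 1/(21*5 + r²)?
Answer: √2546183288782/9709 ≈ 164.35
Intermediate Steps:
B(r, F) = 1/(105 + r²)
√(39730 + (-12719 - B(98, 123))) = √(39730 + (-12719 - 1/(105 + 98²))) = √(39730 + (-12719 - 1/(105 + 9604))) = √(39730 + (-12719 - 1/9709)) = √(39730 - 123488772/9709) = √(262249798/9709) = √2546183288782/9709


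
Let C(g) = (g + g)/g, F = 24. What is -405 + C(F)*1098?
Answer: 1791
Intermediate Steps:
C(g) = 2 (C(g) = (2*g)/g = 2)
-405 + C(F)*1098 = -405 + 2*1098 = -405 + 2196 = 1791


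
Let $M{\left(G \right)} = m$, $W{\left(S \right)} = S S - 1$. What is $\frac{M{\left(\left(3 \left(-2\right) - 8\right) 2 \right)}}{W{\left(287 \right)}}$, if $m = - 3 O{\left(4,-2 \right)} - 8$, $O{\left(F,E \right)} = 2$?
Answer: $- \frac{7}{41184} \approx -0.00016997$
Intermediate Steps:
$W{\left(S \right)} = -1 + S^{2}$ ($W{\left(S \right)} = S^{2} - 1 = -1 + S^{2}$)
$m = -14$ ($m = \left(-3\right) 2 - 8 = -6 - 8 = -14$)
$M{\left(G \right)} = -14$
$\frac{M{\left(\left(3 \left(-2\right) - 8\right) 2 \right)}}{W{\left(287 \right)}} = - \frac{14}{-1 + 287^{2}} = - \frac{14}{-1 + 82369} = - \frac{14}{82368} = \left(-14\right) \frac{1}{82368} = - \frac{7}{41184}$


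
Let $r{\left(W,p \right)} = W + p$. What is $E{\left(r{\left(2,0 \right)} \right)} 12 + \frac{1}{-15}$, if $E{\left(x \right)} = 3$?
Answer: $\frac{539}{15} \approx 35.933$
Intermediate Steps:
$E{\left(r{\left(2,0 \right)} \right)} 12 + \frac{1}{-15} = 3 \cdot 12 + \frac{1}{-15} = 36 - \frac{1}{15} = \frac{539}{15}$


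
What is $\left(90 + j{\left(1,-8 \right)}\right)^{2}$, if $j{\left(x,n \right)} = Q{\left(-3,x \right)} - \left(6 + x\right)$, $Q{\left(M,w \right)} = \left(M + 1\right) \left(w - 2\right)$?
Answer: $7225$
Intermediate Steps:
$Q{\left(M,w \right)} = \left(1 + M\right) \left(-2 + w\right)$
$j{\left(x,n \right)} = -2 - 3 x$ ($j{\left(x,n \right)} = \left(-2 + x - -6 - 3 x\right) - \left(6 + x\right) = \left(-2 + x + 6 - 3 x\right) - \left(6 + x\right) = \left(4 - 2 x\right) - \left(6 + x\right) = -2 - 3 x$)
$\left(90 + j{\left(1,-8 \right)}\right)^{2} = \left(90 - 5\right)^{2} = 85^{2} = 7225$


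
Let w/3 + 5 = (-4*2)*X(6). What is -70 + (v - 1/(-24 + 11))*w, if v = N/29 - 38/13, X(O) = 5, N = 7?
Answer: 106180/377 ≈ 281.64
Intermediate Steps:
v = -1011/377 (v = 7/29 - 38/13 = -1011/377 ≈ -2.6817)
w = -135 (w = -15 + 3*(-4*2*5) = -15 + 3*(-8*5) = -15 + 3*(-40) = -15 - 120 = -135)
-70 + (v - 1/(-24 + 11))*w = -70 + (-1011/377 - 1/(-24 + 11))*(-135) = -70 + (-1011/377 - 1/(-13))*(-135) = -70 + (-1011/377 - 1*(-1/13))*(-135) = -70 + (-1011/377 + 1/13)*(-135) = -70 - 982/377*(-135) = -70 + 132570/377 = 106180/377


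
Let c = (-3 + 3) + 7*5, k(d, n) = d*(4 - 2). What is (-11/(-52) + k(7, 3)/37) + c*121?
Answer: 8149275/1924 ≈ 4235.6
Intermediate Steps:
k(d, n) = 2*d (k(d, n) = d*2 = 2*d)
c = 35 (c = 0 + 35 = 35)
(-11/(-52) + k(7, 3)/37) + c*121 = (-11/(-52) + (2*7)/37) + 35*121 = (-11*(-1/52) + 14*(1/37)) + 4235 = (11/52 + 14/37) + 4235 = 1135/1924 + 4235 = 8149275/1924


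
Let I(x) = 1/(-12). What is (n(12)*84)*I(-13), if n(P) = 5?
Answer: -35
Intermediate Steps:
I(x) = -1/12
(n(12)*84)*I(-13) = (5*84)*(-1/12) = 420*(-1/12) = -35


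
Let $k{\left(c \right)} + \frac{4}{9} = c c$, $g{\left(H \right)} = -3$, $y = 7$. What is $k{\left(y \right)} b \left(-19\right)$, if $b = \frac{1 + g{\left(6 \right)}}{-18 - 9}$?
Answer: $- \frac{16606}{243} \approx -68.337$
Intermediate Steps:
$k{\left(c \right)} = - \frac{4}{9} + c^{2}$ ($k{\left(c \right)} = - \frac{4}{9} + c c = - \frac{4}{9} + c^{2}$)
$b = \frac{2}{27}$ ($b = \frac{1 - 3}{-18 - 9} = - \frac{2}{-27} = \left(-2\right) \left(- \frac{1}{27}\right) = \frac{2}{27} \approx 0.074074$)
$k{\left(y \right)} b \left(-19\right) = \left(- \frac{4}{9} + 7^{2}\right) \frac{2}{27} \left(-19\right) = \left(- \frac{4}{9} + 49\right) \frac{2}{27} \left(-19\right) = \frac{437}{9} \cdot \frac{2}{27} \left(-19\right) = \frac{874}{243} \left(-19\right) = - \frac{16606}{243}$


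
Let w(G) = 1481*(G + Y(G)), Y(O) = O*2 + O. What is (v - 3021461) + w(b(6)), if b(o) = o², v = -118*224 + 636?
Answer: -2833993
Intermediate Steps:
v = -25796 (v = -26432 + 636 = -25796)
Y(O) = 3*O (Y(O) = 2*O + O = 3*O)
w(G) = 5924*G (w(G) = 1481*(G + 3*G) = 1481*(4*G) = 5924*G)
(v - 3021461) + w(b(6)) = (-25796 - 3021461) + 5924*6² = -3047257 + 5924*36 = -3047257 + 213264 = -2833993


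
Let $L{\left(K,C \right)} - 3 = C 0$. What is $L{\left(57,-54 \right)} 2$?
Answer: $6$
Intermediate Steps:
$L{\left(K,C \right)} = 3$ ($L{\left(K,C \right)} = 3 + C 0 = 3 + 0 = 3$)
$L{\left(57,-54 \right)} 2 = 3 \cdot 2 = 6$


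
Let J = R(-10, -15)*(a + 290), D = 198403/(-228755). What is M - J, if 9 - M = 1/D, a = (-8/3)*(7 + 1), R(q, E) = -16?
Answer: 2564648234/595209 ≈ 4308.8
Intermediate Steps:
D = -198403/228755 (D = 198403*(-1/228755) = -198403/228755 ≈ -0.86732)
a = -64/3 (a = -8*1/3*8 = -8/3*8 = -64/3 ≈ -21.333)
J = -12896/3 (J = -16*(-64/3 + 290) = -16*806/3 = -12896/3 ≈ -4298.7)
M = 2014382/198403 (M = 9 - 1/(-198403/228755) = 9 - 1*(-228755/198403) = 9 + 228755/198403 = 2014382/198403 ≈ 10.153)
M - J = 2014382/198403 - 1*(-12896/3) = 2014382/198403 + 12896/3 = 2564648234/595209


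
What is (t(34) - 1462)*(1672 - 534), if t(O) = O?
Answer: -1625064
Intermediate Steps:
(t(34) - 1462)*(1672 - 534) = (34 - 1462)*(1672 - 534) = -1428*1138 = -1625064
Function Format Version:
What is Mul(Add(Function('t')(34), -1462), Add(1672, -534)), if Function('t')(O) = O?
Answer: -1625064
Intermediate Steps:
Mul(Add(Function('t')(34), -1462), Add(1672, -534)) = Mul(Add(34, -1462), Add(1672, -534)) = Mul(-1428, 1138) = -1625064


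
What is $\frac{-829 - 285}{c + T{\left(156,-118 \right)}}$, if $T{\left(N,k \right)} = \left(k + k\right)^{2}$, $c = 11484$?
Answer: $- \frac{557}{33590} \approx -0.016582$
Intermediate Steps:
$T{\left(N,k \right)} = 4 k^{2}$ ($T{\left(N,k \right)} = \left(2 k\right)^{2} = 4 k^{2}$)
$\frac{-829 - 285}{c + T{\left(156,-118 \right)}} = \frac{-829 - 285}{11484 + 4 \left(-118\right)^{2}} = - \frac{1114}{11484 + 4 \cdot 13924} = - \frac{1114}{11484 + 55696} = - \frac{1114}{67180} = \left(-1114\right) \frac{1}{67180} = - \frac{557}{33590}$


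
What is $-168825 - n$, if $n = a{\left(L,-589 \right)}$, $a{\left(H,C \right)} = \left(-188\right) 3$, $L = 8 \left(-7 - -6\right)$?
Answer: $-168261$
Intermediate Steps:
$L = -8$ ($L = 8 \left(-7 + 6\right) = 8 \left(-1\right) = -8$)
$a{\left(H,C \right)} = -564$
$n = -564$
$-168825 - n = -168825 - -564 = -168825 + 564 = -168261$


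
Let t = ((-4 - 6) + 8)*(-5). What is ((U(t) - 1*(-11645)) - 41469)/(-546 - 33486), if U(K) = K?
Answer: 4969/5672 ≈ 0.87606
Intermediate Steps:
t = 10 (t = (-10 + 8)*(-5) = -2*(-5) = 10)
((U(t) - 1*(-11645)) - 41469)/(-546 - 33486) = ((10 - 1*(-11645)) - 41469)/(-546 - 33486) = ((10 + 11645) - 41469)/(-34032) = (11655 - 41469)*(-1/34032) = -29814*(-1/34032) = 4969/5672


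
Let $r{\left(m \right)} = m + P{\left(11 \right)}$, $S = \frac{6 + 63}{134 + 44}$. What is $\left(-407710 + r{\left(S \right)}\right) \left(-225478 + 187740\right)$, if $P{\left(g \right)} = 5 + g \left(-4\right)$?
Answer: $\frac{1369497924857}{89} \approx 1.5388 \cdot 10^{10}$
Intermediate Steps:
$P{\left(g \right)} = 5 - 4 g$
$S = \frac{69}{178} \approx 0.38764$
$r{\left(m \right)} = -39 + m$ ($r{\left(m \right)} = m + \left(5 - 44\right) = m - 39 = -39 + m$)
$\left(-407710 + r{\left(S \right)}\right) \left(-225478 + 187740\right) = \left(-407710 + \left(-39 + \frac{69}{178}\right)\right) \left(-225478 + 187740\right) = \left(-407710 - \frac{6873}{178}\right) \left(-37738\right) = \left(- \frac{72579253}{178}\right) \left(-37738\right) = \frac{1369497924857}{89}$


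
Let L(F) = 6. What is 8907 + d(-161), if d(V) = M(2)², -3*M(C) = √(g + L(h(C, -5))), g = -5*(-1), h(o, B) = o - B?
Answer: 80174/9 ≈ 8908.2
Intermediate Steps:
g = 5
M(C) = -√11/3 (M(C) = -√(5 + 6)/3 = -√11/3)
d(V) = 11/9 (d(V) = (-√11/3)² = 11/9)
8907 + d(-161) = 8907 + 11/9 = 80174/9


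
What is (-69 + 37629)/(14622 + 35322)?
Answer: 1565/2081 ≈ 0.75204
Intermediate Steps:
(-69 + 37629)/(14622 + 35322) = 37560/49944 = 37560*(1/49944) = 1565/2081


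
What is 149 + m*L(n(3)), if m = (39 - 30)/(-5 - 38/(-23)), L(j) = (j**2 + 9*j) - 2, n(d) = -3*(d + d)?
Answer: -21647/77 ≈ -281.13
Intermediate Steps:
n(d) = -6*d
L(j) = -2 + j**2 + 9*j
m = -207/77 (m = 9/(-5 - 38*(-1/23)) = 9/(-5 + 38/23) = 9/(-77/23) = 9*(-23/77) = -207/77 ≈ -2.6883)
149 + m*L(n(3)) = 149 - 207*(-2 + (-6*3)**2 + 9*(-6*3))/77 = 149 - 207*(-2 + (-18)**2 + 9*(-18))/77 = 149 - 207*(-2 + 324 - 162)/77 = 149 - 207/77*160 = 149 - 33120/77 = -21647/77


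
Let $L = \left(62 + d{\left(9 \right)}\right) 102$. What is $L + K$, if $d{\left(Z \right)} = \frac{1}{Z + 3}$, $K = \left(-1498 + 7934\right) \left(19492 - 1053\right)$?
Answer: $\frac{237359473}{2} \approx 1.1868 \cdot 10^{8}$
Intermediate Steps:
$K = 118673404$ ($K = 6436 \cdot 18439 = 118673404$)
$d{\left(Z \right)} = \frac{1}{3 + Z}$
$L = \frac{12665}{2}$ ($L = \left(62 + \frac{1}{3 + 9}\right) 102 = \left(62 + \frac{1}{12}\right) 102 = \frac{745}{12} \cdot 102 = \frac{12665}{2} \approx 6332.5$)
$L + K = \frac{12665}{2} + 118673404 = \frac{237359473}{2}$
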